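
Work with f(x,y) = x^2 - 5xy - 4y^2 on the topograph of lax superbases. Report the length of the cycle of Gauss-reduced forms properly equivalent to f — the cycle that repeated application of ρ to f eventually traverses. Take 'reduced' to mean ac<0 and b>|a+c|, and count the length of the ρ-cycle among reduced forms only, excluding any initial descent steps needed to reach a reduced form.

D = 41, ⌊√D⌋ = 6
descent: ρ → (-4,5,1)  [lands on river]
river: ρ → (1,5,-4)
river: ρ → (-4,3,2)
river: ρ → (2,5,-2)
river: ρ → (-2,3,4)
river: ρ → (4,5,-1)
river: ρ → (-1,5,4)
river: ρ → (4,3,-2)
river: ρ → (-2,5,2)
river: ρ → (2,3,-4)
ρ-cycle length = 10 (tail of 1 descent step not counted)

10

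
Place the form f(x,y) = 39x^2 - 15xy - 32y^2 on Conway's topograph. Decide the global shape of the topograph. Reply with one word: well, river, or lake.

D = b²−4ac = (-15)² − 4·39·(-32) = 5217
D > 0 non-square ⇒ indefinite ⇒ periodic river

river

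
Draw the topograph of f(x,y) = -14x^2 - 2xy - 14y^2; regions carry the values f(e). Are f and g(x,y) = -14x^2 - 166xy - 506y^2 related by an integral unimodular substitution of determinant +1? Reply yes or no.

D₁ = -780, D₂ = -780
f is negative-definite; reduce −f:
−f: reduced (well bottom): (14,2,14) with a≤c, −a<b≤a
flip sign back: reduced form of f is (-14,-2,-14)
g is negative-definite; reduce −g:
−g: translate: b→-2 (≡166 mod 28), so (14,166,506)→(14,-2,14)
−g: flip: (14,-2,14)→(14,2,14)
−g: reduced (well bottom): (14,2,14) with a≤c, −a<b≤a
flip sign back: reduced form of g is (-14,-2,-14)
reduced forms (-14, -2, -14) vs (-14, -2, -14) ⇒ equivalent

yes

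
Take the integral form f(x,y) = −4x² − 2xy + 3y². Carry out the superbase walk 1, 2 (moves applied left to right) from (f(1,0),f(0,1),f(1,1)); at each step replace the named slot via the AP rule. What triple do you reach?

start (-4,3,-3) = (f(1,0),f(0,1),f(1,1))
replace slot 1: 2·(3+(-3)) − (-4) = 4 → (4,3,-3)
replace slot 2: 2·(4+(-3)) − 3 = -1 → (4,-1,-3)

4,-1,-3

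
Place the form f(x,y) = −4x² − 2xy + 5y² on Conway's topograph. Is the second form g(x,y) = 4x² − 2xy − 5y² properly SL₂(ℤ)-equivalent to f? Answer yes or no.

D₁ = 84, D₂ = 84
river cycle of f (length 6): (5, 2, -4), (-4, 6, 3), (3, 6, -4), (-4, 2, 5), (5, 8, -1), (-1, 8, 5)
river cycle of g (length 6): (-5, 2, 4), (4, 6, -3), (-3, 6, 4), (4, 2, -5), (-5, 8, 1), (1, 8, -5)
cycles differ ⇒ inequivalent

no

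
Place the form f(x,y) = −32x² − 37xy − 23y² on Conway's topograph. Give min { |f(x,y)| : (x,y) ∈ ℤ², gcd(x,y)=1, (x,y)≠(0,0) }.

translate: b→-27 (≡37 mod 64), so (32,37,23)→(32,-27,18)
flip: (32,-27,18)→(18,27,32)
translate: b→-9 (≡27 mod 36), so (18,27,32)→(18,-9,23)
reduced (well bottom): (18,-9,23) with a≤c, −a<b≤a
well minimum |f| = |-18| = 18 (negative-definite)

18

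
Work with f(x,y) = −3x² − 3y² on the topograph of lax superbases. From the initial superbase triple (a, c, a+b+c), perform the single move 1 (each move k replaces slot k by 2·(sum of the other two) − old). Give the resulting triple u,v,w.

start (-3,-3,-6) = (f(1,0),f(0,1),f(1,1))
replace slot 1: 2·((-3)+(-6)) − (-3) = -15 → (-15,-3,-6)

-15,-3,-6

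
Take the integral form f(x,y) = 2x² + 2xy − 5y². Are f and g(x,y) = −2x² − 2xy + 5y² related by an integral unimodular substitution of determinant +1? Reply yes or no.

D₁ = 44, D₂ = 44
river cycle of f (length 2): (2, 6, -1), (-1, 6, 2)
river cycle of g (length 2): (-2, 6, 1), (1, 6, -2)
cycles differ ⇒ inequivalent

no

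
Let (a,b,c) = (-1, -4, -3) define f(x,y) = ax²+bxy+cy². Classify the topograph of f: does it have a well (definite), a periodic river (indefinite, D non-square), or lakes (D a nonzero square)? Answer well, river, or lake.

D = b²−4ac = (-4)² − 4·(-1)·(-3) = 4
D = 2² is a perfect square ⇒ form factors over ℤ ⇒ lakes

lake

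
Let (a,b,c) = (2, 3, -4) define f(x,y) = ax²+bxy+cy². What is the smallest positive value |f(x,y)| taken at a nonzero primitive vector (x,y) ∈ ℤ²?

river: ρ → (-4,5,1)
river: ρ → (1,5,-4)
river: ρ → (-4,3,2)
river: ρ → (2,5,-2)
river: ρ → (-2,3,4)
river: ρ → (4,5,-1)
river: ρ → (-1,5,4)
river: ρ → (4,3,-2)
river: ρ → (-2,5,2)
river: ρ → (2,3,-4)
closes: descent 0, river 10
min |a| on river = 1

1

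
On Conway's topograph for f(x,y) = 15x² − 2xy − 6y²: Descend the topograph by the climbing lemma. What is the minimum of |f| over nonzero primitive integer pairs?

descent: ρ → (-6,14,7)  [lands on river]
river: ρ → (7,14,-6)
river: ρ → (-6,10,11)
river: ρ → (11,12,-5)
river: ρ → (-5,18,2)
river: ρ → (2,18,-5)
river: ρ → (-5,12,11)
river: ρ → (11,10,-6)
closes: descent 1, river 8
min |a| on river = 2

2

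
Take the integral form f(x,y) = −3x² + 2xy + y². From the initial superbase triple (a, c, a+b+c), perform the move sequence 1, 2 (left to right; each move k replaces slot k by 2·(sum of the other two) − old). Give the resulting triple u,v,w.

start (-3,1,0) = (f(1,0),f(0,1),f(1,1))
replace slot 1: 2·(1+0) − (-3) = 5 → (5,1,0)
replace slot 2: 2·(5+0) − 1 = 9 → (5,9,0)

5,9,0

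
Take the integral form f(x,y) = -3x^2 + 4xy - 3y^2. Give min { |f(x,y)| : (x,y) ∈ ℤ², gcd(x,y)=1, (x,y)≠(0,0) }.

translate: b→2 (≡-4 mod 6), so (3,-4,3)→(3,2,2)
flip: (3,2,2)→(2,-2,3)
translate: b→2 (≡-2 mod 4), so (2,-2,3)→(2,2,3)
reduced (well bottom): (2,2,3) with a≤c, −a<b≤a
well minimum |f| = |-2| = 2 (negative-definite)

2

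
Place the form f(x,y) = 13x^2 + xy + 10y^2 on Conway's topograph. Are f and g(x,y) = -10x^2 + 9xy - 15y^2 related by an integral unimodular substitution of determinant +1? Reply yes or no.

D₁ = -519, D₂ = -519
f: flip: (13,1,10)→(10,-1,13)
f: reduced (well bottom): (10,-1,13) with a≤c, −a<b≤a
g is negative-definite; reduce −g:
−g: reduced (well bottom): (10,-9,15) with a≤c, −a<b≤a
flip sign back: reduced form of g is (-10,9,-15)
reduced forms (10, -1, 13) vs (-10, 9, -15) ⇒ inequivalent

no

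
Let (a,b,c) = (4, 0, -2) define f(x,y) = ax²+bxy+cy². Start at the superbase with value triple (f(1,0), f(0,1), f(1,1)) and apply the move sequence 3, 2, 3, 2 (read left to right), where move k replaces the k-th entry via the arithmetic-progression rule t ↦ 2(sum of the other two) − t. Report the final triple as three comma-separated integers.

start (4,-2,2) = (f(1,0),f(0,1),f(1,1))
replace slot 3: 2·(4+(-2)) − 2 = 2 → (4,-2,2)
replace slot 2: 2·(4+2) − (-2) = 14 → (4,14,2)
replace slot 3: 2·(4+14) − 2 = 34 → (4,14,34)
replace slot 2: 2·(4+34) − 14 = 62 → (4,62,34)

4,62,34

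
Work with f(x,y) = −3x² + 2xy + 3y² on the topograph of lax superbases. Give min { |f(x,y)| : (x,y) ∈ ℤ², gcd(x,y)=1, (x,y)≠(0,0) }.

river: ρ → (3,4,-2)
river: ρ → (-2,4,3)
river: ρ → (3,2,-3)
river: ρ → (-3,4,2)
river: ρ → (2,4,-3)
river: ρ → (-3,2,3)
closes: descent 0, river 6
min |a| on river = 2

2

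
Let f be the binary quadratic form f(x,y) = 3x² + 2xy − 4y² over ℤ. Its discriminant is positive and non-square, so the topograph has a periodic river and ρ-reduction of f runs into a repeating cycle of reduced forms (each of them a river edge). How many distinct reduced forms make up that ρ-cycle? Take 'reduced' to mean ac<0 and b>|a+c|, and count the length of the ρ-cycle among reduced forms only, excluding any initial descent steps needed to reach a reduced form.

D = 52, ⌊√D⌋ = 7
river: ρ → (-4,6,1)
river: ρ → (1,6,-4)
river: ρ → (-4,2,3)
river: ρ → (3,4,-3)
river: ρ → (-3,2,4)
river: ρ → (4,6,-1)
river: ρ → (-1,6,4)
river: ρ → (4,2,-3)
river: ρ → (-3,4,3)
river: ρ → (3,2,-4)
ρ-cycle length = 10 (tail of 0 descent steps not counted)

10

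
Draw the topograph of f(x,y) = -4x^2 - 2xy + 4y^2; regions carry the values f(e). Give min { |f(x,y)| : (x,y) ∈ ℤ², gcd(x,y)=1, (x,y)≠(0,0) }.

descent: ρ → (4,2,-4)  [lands on river]
river: ρ → (-4,6,2)
river: ρ → (2,6,-4)
river: ρ → (-4,2,4)
river: ρ → (4,6,-2)
river: ρ → (-2,6,4)
closes: descent 1, river 6
min |a| on river = 2

2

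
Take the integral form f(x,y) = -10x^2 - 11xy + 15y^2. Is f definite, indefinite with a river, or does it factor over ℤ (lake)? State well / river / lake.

D = b²−4ac = (-11)² − 4·(-10)·15 = 721
D > 0 non-square ⇒ indefinite ⇒ periodic river

river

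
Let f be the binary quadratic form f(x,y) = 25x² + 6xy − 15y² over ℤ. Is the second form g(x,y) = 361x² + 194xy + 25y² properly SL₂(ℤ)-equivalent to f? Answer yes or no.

D₁ = 1536, D₂ = 1536
river cycle of f (length 8): (-15, 24, 16), (16, 8, -23), (-23, 38, 1), (1, 38, -23), (-23, 8, 16), (16, 24, -15), (-15, 36, 4), (4, 36, -15)
river cycle of g (length 8): (-15, 24, 16), (16, 8, -23), (-23, 38, 1), (1, 38, -23), (-23, 8, 16), (16, 24, -15), (-15, 36, 4), (4, 36, -15)
cycles coincide ⇒ equivalent

yes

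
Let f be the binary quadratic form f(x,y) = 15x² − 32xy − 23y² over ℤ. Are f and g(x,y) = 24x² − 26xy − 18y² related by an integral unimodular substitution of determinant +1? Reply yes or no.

D₁ = 2404, D₂ = 2404
river cycle of f (length 62): (-23, 32, 15), (15, 28, -27), (-27, 26, 16), (16, 38, -15), (-15, 22, 32), (32, 42, -5), (-5, 48, 5), (5, 42, -32), (-32, 22, 15), (15, 38, -16), … (52 more)
river cycle of g (length 66): (-18, 26, 24), (24, 22, -20), (-20, 18, 26), (26, 34, -12), (-12, 38, 20), (20, 42, -8), (-8, 38, 30), (30, 22, -16), (-16, 42, 10), (10, 38, -24), … (56 more)
cycles differ ⇒ inequivalent

no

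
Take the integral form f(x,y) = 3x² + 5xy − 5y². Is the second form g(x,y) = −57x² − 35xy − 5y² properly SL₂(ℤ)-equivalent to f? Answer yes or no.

D₁ = 85, D₂ = 85
river cycle of f (length 6): (-5, 5, 3), (3, 7, -3), (-3, 5, 5), (5, 5, -3), (-3, 7, 3), (3, 5, -5)
river cycle of g (length 6): (-5, 5, 3), (3, 7, -3), (-3, 5, 5), (5, 5, -3), (-3, 7, 3), (3, 5, -5)
cycles coincide ⇒ equivalent

yes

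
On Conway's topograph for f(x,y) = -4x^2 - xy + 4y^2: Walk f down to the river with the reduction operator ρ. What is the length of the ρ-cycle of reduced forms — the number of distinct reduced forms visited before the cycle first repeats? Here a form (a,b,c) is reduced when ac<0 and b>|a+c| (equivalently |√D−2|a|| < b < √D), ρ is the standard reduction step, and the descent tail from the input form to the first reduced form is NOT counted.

D = 65, ⌊√D⌋ = 8
descent: ρ → (4,1,-4)  [lands on river]
river: ρ → (-4,7,1)
river: ρ → (1,7,-4)
river: ρ → (-4,1,4)
river: ρ → (4,7,-1)
river: ρ → (-1,7,4)
ρ-cycle length = 6 (tail of 1 descent step not counted)

6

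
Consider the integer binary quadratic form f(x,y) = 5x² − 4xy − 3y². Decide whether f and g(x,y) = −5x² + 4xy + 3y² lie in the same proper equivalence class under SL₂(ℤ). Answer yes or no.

D₁ = 76, D₂ = 76
river cycle of f (length 6): (-3, 4, 5), (5, 6, -2), (-2, 6, 5), (5, 4, -3), (-3, 8, 1), (1, 8, -3)
river cycle of g (length 6): (3, 8, -1), (-1, 8, 3), (3, 4, -5), (-5, 6, 2), (2, 6, -5), (-5, 4, 3)
cycles differ ⇒ inequivalent

no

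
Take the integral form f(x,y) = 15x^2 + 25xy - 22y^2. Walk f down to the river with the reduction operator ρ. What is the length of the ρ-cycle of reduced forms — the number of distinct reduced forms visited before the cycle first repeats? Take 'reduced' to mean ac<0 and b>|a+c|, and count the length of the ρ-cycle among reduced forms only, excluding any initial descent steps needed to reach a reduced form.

D = 1945, ⌊√D⌋ = 44
river: ρ → (-22,19,18)
river: ρ → (18,17,-23)
river: ρ → (-23,29,12)
river: ρ → (12,43,-2)
river: ρ → (-2,41,33)
river: ρ → (33,25,-10)
river: ρ → (-10,35,18)
river: ρ → (18,37,-8)
river: ρ → (-8,43,3)
river: ρ → (3,41,-22)
river: ρ → (-22,3,22)
river: ρ → (22,41,-3)
river: ρ → (-3,43,8)
river: ρ → (8,37,-18)
river: ρ → (-18,35,10)
river: ρ → (10,25,-33)
river: ρ → (-33,41,2)
river: ρ → (2,43,-12)
river: ρ → (-12,29,23)
river: ρ → (23,17,-18)
river: ρ → (-18,19,22)
river: ρ → (22,25,-15)
river: ρ → (-15,35,12)
river: ρ → (12,37,-12)
river: ρ → (-12,35,15)
river: ρ → (15,25,-22)
ρ-cycle length = 26 (tail of 0 descent steps not counted)

26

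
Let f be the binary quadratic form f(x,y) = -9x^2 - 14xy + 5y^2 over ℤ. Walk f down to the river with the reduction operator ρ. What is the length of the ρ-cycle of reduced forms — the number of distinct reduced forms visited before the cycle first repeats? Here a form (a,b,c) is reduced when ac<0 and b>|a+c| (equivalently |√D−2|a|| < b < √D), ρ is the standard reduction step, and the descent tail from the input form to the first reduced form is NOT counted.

D = 376, ⌊√D⌋ = 19
descent: ρ → (5,14,-9)  [lands on river]
river: ρ → (-9,4,10)
river: ρ → (10,16,-3)
river: ρ → (-3,14,15)
river: ρ → (15,16,-2)
river: ρ → (-2,16,15)
river: ρ → (15,14,-3)
river: ρ → (-3,16,10)
river: ρ → (10,4,-9)
river: ρ → (-9,14,5)
river: ρ → (5,16,-6)
river: ρ → (-6,8,13)
river: ρ → (13,18,-1)
river: ρ → (-1,18,13)
river: ρ → (13,8,-6)
river: ρ → (-6,16,5)
ρ-cycle length = 16 (tail of 1 descent step not counted)

16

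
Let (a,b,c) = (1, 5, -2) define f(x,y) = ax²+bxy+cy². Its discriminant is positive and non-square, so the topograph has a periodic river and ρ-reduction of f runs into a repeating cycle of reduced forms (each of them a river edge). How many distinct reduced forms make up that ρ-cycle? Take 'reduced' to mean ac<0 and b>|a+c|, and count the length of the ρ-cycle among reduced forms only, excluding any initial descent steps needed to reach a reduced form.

D = 33, ⌊√D⌋ = 5
river: ρ → (-2,3,3)
river: ρ → (3,3,-2)
river: ρ → (-2,5,1)
river: ρ → (1,5,-2)
ρ-cycle length = 4 (tail of 0 descent steps not counted)

4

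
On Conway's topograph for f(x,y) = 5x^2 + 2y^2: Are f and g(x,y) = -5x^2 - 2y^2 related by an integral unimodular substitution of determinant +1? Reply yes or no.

D₁ = -40, D₂ = -40
f: flip: (5,0,2)→(2,0,5)
f: reduced (well bottom): (2,0,5) with a≤c, −a<b≤a
g is negative-definite; reduce −g:
−g: flip: (5,0,2)→(2,0,5)
−g: reduced (well bottom): (2,0,5) with a≤c, −a<b≤a
flip sign back: reduced form of g is (-2,0,-5)
reduced forms (2, 0, 5) vs (-2, 0, -5) ⇒ inequivalent

no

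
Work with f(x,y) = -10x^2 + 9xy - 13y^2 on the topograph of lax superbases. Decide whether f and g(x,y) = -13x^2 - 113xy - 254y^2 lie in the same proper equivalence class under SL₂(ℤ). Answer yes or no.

D₁ = -439, D₂ = -439
f is negative-definite; reduce −f:
−f: reduced (well bottom): (10,-9,13) with a≤c, −a<b≤a
flip sign back: reduced form of f is (-10,9,-13)
g is negative-definite; reduce −g:
−g: translate: b→9 (≡113 mod 26), so (13,113,254)→(13,9,10)
−g: flip: (13,9,10)→(10,-9,13)
−g: reduced (well bottom): (10,-9,13) with a≤c, −a<b≤a
flip sign back: reduced form of g is (-10,9,-13)
reduced forms (-10, 9, -13) vs (-10, 9, -13) ⇒ equivalent

yes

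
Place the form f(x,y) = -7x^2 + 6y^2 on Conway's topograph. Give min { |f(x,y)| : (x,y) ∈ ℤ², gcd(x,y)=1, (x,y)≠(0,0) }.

descent: ρ → (6,12,-1)  [lands on river]
river: ρ → (-1,12,6)
closes: descent 1, river 2
min |a| on river = 1

1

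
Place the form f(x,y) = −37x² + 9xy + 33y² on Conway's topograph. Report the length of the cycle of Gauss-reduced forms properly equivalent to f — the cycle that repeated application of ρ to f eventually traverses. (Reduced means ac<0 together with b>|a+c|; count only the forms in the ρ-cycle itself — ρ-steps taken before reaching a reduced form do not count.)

D = 4965, ⌊√D⌋ = 70
river: ρ → (33,57,-13)
river: ρ → (-13,47,53)
river: ρ → (53,59,-7)
river: ρ → (-7,67,17)
river: ρ → (17,69,-3)
river: ρ → (-3,69,17)
river: ρ → (17,67,-7)
river: ρ → (-7,59,53)
river: ρ → (53,47,-13)
river: ρ → (-13,57,33)
river: ρ → (33,9,-37)
river: ρ → (-37,65,5)
river: ρ → (5,65,-37)
river: ρ → (-37,9,33)
ρ-cycle length = 14 (tail of 0 descent steps not counted)

14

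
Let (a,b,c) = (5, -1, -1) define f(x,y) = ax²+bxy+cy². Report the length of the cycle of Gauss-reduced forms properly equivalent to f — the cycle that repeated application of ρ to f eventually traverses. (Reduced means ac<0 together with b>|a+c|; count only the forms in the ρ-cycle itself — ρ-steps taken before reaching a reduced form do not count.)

D = 21, ⌊√D⌋ = 4
descent: ρ → (-1,3,3)  [lands on river]
river: ρ → (3,3,-1)
ρ-cycle length = 2 (tail of 1 descent step not counted)

2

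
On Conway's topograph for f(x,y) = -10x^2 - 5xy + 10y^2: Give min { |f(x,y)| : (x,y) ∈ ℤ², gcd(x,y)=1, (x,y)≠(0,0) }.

descent: ρ → (10,5,-10)  [lands on river]
river: ρ → (-10,15,5)
river: ρ → (5,15,-10)
river: ρ → (-10,5,10)
river: ρ → (10,15,-5)
river: ρ → (-5,15,10)
closes: descent 1, river 6
min |a| on river = 5

5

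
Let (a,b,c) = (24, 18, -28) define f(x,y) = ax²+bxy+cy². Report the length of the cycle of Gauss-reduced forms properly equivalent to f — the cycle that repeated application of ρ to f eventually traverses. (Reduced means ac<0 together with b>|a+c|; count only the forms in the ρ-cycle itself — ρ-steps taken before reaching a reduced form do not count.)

D = 3012, ⌊√D⌋ = 54
river: ρ → (-28,38,14)
river: ρ → (14,46,-16)
river: ρ → (-16,50,8)
river: ρ → (8,46,-28)
river: ρ → (-28,10,26)
river: ρ → (26,42,-12)
river: ρ → (-12,54,2)
river: ρ → (2,54,-12)
river: ρ → (-12,42,26)
river: ρ → (26,10,-28)
river: ρ → (-28,46,8)
river: ρ → (8,50,-16)
river: ρ → (-16,46,14)
river: ρ → (14,38,-28)
river: ρ → (-28,18,24)
river: ρ → (24,30,-22)
river: ρ → (-22,14,32)
river: ρ → (32,50,-4)
river: ρ → (-4,54,6)
river: ρ → (6,54,-4)
river: ρ → (-4,50,32)
river: ρ → (32,14,-22)
river: ρ → (-22,30,24)
river: ρ → (24,18,-28)
ρ-cycle length = 24 (tail of 0 descent steps not counted)

24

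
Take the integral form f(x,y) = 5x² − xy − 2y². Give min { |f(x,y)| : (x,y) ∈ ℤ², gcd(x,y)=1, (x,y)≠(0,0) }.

descent: ρ → (-2,5,2)  [lands on river]
river: ρ → (2,3,-4)
river: ρ → (-4,5,1)
river: ρ → (1,5,-4)
river: ρ → (-4,3,2)
river: ρ → (2,5,-2)
river: ρ → (-2,3,4)
river: ρ → (4,5,-1)
river: ρ → (-1,5,4)
river: ρ → (4,3,-2)
closes: descent 1, river 10
min |a| on river = 1

1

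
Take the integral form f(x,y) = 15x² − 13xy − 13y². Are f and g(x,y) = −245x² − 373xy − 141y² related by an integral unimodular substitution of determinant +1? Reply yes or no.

D₁ = 949, D₂ = 949
river cycle of f (length 26): (-13, 13, 15), (15, 17, -11), (-11, 27, 5), (5, 23, -21), (-21, 19, 7), (7, 23, -15), (-15, 7, 15), (15, 23, -7), (-7, 19, 21), (21, 23, -5), … (16 more)
river cycle of g (length 26): (-13, 13, 15), (15, 17, -11), (-11, 27, 5), (5, 23, -21), (-21, 19, 7), (7, 23, -15), (-15, 7, 15), (15, 23, -7), (-7, 19, 21), (21, 23, -5), … (16 more)
cycles coincide ⇒ equivalent

yes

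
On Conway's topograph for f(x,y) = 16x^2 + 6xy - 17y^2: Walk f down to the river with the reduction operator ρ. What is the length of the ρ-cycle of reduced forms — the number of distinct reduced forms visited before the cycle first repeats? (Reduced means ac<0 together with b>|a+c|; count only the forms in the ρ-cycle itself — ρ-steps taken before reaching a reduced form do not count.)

D = 1124, ⌊√D⌋ = 33
river: ρ → (-17,28,5)
river: ρ → (5,32,-5)
river: ρ → (-5,28,17)
river: ρ → (17,6,-16)
river: ρ → (-16,26,7)
river: ρ → (7,30,-8)
river: ρ → (-8,18,25)
river: ρ → (25,32,-1)
river: ρ → (-1,32,25)
river: ρ → (25,18,-8)
river: ρ → (-8,30,7)
river: ρ → (7,26,-16)
river: ρ → (-16,6,17)
river: ρ → (17,28,-5)
river: ρ → (-5,32,5)
river: ρ → (5,28,-17)
river: ρ → (-17,6,16)
river: ρ → (16,26,-7)
river: ρ → (-7,30,8)
river: ρ → (8,18,-25)
river: ρ → (-25,32,1)
river: ρ → (1,32,-25)
river: ρ → (-25,18,8)
river: ρ → (8,30,-7)
river: ρ → (-7,26,16)
river: ρ → (16,6,-17)
ρ-cycle length = 26 (tail of 0 descent steps not counted)

26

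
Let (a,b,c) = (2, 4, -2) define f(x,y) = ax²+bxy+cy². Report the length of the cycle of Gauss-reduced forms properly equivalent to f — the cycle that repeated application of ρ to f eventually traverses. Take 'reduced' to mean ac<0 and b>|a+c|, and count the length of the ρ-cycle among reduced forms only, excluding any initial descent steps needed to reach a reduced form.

D = 32, ⌊√D⌋ = 5
river: ρ → (-2,4,2)
river: ρ → (2,4,-2)
ρ-cycle length = 2 (tail of 0 descent steps not counted)

2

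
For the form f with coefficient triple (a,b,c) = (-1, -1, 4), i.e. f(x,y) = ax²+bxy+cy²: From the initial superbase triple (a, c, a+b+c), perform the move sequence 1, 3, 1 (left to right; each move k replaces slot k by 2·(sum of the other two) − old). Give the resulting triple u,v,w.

start (-1,4,2) = (f(1,0),f(0,1),f(1,1))
replace slot 1: 2·(4+2) − (-1) = 13 → (13,4,2)
replace slot 3: 2·(13+4) − 2 = 32 → (13,4,32)
replace slot 1: 2·(4+32) − 13 = 59 → (59,4,32)

59,4,32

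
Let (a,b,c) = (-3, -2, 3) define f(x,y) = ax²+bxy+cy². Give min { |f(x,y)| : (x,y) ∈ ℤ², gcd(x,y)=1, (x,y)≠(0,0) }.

descent: ρ → (3,2,-3)  [lands on river]
river: ρ → (-3,4,2)
river: ρ → (2,4,-3)
river: ρ → (-3,2,3)
river: ρ → (3,4,-2)
river: ρ → (-2,4,3)
closes: descent 1, river 6
min |a| on river = 2

2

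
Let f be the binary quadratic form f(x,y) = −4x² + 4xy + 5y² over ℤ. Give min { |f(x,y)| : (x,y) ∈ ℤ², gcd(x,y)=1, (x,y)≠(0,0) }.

river: ρ → (5,6,-3)
river: ρ → (-3,6,5)
river: ρ → (5,4,-4)
river: ρ → (-4,4,5)
closes: descent 0, river 4
min |a| on river = 3

3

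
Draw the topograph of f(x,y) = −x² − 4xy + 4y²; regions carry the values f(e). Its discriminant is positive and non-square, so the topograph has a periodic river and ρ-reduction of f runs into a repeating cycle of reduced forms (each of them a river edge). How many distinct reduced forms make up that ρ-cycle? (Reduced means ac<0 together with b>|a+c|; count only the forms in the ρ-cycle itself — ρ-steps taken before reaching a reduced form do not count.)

D = 32, ⌊√D⌋ = 5
descent: ρ → (4,4,-1)  [lands on river]
river: ρ → (-1,4,4)
ρ-cycle length = 2 (tail of 1 descent step not counted)

2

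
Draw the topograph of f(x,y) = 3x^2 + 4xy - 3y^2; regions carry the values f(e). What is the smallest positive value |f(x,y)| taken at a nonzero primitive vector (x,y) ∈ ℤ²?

river: ρ → (-3,2,4)
river: ρ → (4,6,-1)
river: ρ → (-1,6,4)
river: ρ → (4,2,-3)
river: ρ → (-3,4,3)
river: ρ → (3,2,-4)
river: ρ → (-4,6,1)
river: ρ → (1,6,-4)
river: ρ → (-4,2,3)
river: ρ → (3,4,-3)
closes: descent 0, river 10
min |a| on river = 1

1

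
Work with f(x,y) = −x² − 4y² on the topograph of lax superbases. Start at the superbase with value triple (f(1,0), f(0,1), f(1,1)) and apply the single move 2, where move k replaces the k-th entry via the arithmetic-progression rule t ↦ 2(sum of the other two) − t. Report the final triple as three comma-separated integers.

start (-1,-4,-5) = (f(1,0),f(0,1),f(1,1))
replace slot 2: 2·((-1)+(-5)) − (-4) = -8 → (-1,-8,-5)

-1,-8,-5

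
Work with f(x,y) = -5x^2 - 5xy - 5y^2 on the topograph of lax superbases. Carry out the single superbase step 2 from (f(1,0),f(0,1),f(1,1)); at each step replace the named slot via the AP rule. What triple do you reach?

start (-5,-5,-15) = (f(1,0),f(0,1),f(1,1))
replace slot 2: 2·((-5)+(-15)) − (-5) = -35 → (-5,-35,-15)

-5,-35,-15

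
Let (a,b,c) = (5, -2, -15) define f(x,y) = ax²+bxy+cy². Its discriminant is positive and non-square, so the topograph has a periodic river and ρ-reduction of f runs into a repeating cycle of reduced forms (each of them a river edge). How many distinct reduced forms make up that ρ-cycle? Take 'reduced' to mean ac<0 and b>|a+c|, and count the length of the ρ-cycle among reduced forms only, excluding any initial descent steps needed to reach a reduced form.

D = 304, ⌊√D⌋ = 17
descent: ρ → (-15,2,5)
descent: ρ → (5,8,-12)  [lands on river]
river: ρ → (-12,16,1)
river: ρ → (1,16,-12)
river: ρ → (-12,8,5)
river: ρ → (5,12,-8)
river: ρ → (-8,4,9)
river: ρ → (9,14,-3)
river: ρ → (-3,16,4)
river: ρ → (4,16,-3)
river: ρ → (-3,14,9)
river: ρ → (9,4,-8)
river: ρ → (-8,12,5)
ρ-cycle length = 12 (tail of 2 descent steps not counted)

12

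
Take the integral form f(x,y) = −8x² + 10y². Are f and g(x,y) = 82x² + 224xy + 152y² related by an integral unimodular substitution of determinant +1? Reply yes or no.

D₁ = 320, D₂ = 320
river cycle of f (length 2): (-8, 16, 2), (2, 16, -8)
river cycle of g (length 2): (-8, 16, 2), (2, 16, -8)
cycles coincide ⇒ equivalent

yes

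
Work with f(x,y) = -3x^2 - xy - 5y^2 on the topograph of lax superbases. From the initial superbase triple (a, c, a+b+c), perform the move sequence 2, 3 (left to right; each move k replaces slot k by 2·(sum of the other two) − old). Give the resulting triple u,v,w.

start (-3,-5,-9) = (f(1,0),f(0,1),f(1,1))
replace slot 2: 2·((-3)+(-9)) − (-5) = -19 → (-3,-19,-9)
replace slot 3: 2·((-3)+(-19)) − (-9) = -35 → (-3,-19,-35)

-3,-19,-35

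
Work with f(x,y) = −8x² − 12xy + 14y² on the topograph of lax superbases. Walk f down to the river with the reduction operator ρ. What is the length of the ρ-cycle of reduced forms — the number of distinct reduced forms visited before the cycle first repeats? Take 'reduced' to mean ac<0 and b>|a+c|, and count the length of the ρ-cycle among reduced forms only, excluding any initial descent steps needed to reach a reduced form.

D = 592, ⌊√D⌋ = 24
descent: ρ → (14,12,-8)  [lands on river]
river: ρ → (-8,20,6)
river: ρ → (6,16,-14)
river: ρ → (-14,12,8)
river: ρ → (8,20,-6)
river: ρ → (-6,16,14)
ρ-cycle length = 6 (tail of 1 descent step not counted)

6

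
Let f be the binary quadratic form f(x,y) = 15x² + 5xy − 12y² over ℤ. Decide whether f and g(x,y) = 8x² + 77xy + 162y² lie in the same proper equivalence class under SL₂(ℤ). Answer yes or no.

D₁ = 745, D₂ = 745
river cycle of f (length 18): (-12, 19, 8), (8, 13, -18), (-18, 23, 3), (3, 25, -10), (-10, 15, 13), (13, 11, -12), (-12, 13, 12), (12, 11, -13), (-13, 15, 10), (10, 25, -3), … (8 more)
river cycle of g (length 18): (8, 13, -18), (-18, 23, 3), (3, 25, -10), (-10, 15, 13), (13, 11, -12), (-12, 13, 12), (12, 11, -13), (-13, 15, 10), (10, 25, -3), (-3, 23, 18), … (8 more)
cycles coincide ⇒ equivalent

yes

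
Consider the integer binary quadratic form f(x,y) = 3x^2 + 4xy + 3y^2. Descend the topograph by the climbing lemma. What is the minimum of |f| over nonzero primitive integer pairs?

translate: b→-2 (≡4 mod 6), so (3,4,3)→(3,-2,2)
flip: (3,-2,2)→(2,2,3)
reduced (well bottom): (2,2,3) with a≤c, −a<b≤a
well minimum = a = 2

2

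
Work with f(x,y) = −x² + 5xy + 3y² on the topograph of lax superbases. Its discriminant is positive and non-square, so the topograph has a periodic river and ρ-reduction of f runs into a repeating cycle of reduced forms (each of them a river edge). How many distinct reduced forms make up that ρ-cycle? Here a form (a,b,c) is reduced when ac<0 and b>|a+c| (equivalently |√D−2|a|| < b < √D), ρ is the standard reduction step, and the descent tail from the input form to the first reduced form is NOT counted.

D = 37, ⌊√D⌋ = 6
river: ρ → (3,1,-3)
river: ρ → (-3,5,1)
river: ρ → (1,5,-3)
river: ρ → (-3,1,3)
river: ρ → (3,5,-1)
river: ρ → (-1,5,3)
ρ-cycle length = 6 (tail of 0 descent steps not counted)

6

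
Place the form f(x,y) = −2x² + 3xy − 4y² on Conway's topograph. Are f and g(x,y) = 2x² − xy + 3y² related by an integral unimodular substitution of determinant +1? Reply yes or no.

D₁ = -23, D₂ = -23
f is negative-definite; reduce −f:
−f: translate: b→1 (≡-3 mod 4), so (2,-3,4)→(2,1,3)
−f: reduced (well bottom): (2,1,3) with a≤c, −a<b≤a
flip sign back: reduced form of f is (-2,-1,-3)
g: reduced (well bottom): (2,-1,3) with a≤c, −a<b≤a
reduced forms (-2, -1, -3) vs (2, -1, 3) ⇒ inequivalent

no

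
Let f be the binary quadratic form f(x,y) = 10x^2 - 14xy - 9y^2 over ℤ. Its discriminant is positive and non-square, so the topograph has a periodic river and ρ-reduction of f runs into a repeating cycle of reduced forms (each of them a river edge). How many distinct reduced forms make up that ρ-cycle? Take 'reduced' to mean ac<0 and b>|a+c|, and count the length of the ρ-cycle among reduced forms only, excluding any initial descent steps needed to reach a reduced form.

D = 556, ⌊√D⌋ = 23
descent: ρ → (-9,14,10)  [lands on river]
river: ρ → (10,6,-13)
river: ρ → (-13,20,3)
river: ρ → (3,22,-6)
river: ρ → (-6,14,15)
river: ρ → (15,16,-5)
river: ρ → (-5,14,18)
river: ρ → (18,22,-1)
river: ρ → (-1,22,18)
river: ρ → (18,14,-5)
river: ρ → (-5,16,15)
river: ρ → (15,14,-6)
river: ρ → (-6,22,3)
river: ρ → (3,20,-13)
river: ρ → (-13,6,10)
river: ρ → (10,14,-9)
river: ρ → (-9,22,2)
river: ρ → (2,22,-9)
ρ-cycle length = 18 (tail of 1 descent step not counted)

18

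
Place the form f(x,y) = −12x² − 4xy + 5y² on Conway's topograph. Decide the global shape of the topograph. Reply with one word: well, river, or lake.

D = b²−4ac = (-4)² − 4·(-12)·5 = 256
D = 16² is a perfect square ⇒ form factors over ℤ ⇒ lakes

lake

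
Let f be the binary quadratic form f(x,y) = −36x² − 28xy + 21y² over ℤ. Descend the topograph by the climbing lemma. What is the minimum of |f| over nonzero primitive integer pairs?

descent: ρ → (21,28,-36)  [lands on river]
river: ρ → (-36,44,13)
river: ρ → (13,60,-4)
river: ρ → (-4,60,13)
river: ρ → (13,44,-36)
river: ρ → (-36,28,21)
river: ρ → (21,56,-8)
river: ρ → (-8,56,21)
closes: descent 1, river 8
min |a| on river = 4

4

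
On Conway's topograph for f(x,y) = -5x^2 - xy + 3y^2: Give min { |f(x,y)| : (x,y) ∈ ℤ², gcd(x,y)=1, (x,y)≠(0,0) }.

descent: ρ → (3,7,-1)  [lands on river]
river: ρ → (-1,7,3)
river: ρ → (3,5,-3)
river: ρ → (-3,7,1)
river: ρ → (1,7,-3)
river: ρ → (-3,5,3)
closes: descent 1, river 6
min |a| on river = 1

1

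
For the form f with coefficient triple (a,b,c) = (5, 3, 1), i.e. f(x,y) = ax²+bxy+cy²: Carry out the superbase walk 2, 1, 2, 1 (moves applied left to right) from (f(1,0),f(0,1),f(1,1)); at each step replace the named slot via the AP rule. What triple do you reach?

start (5,1,9) = (f(1,0),f(0,1),f(1,1))
replace slot 2: 2·(5+9) − 1 = 27 → (5,27,9)
replace slot 1: 2·(27+9) − 5 = 67 → (67,27,9)
replace slot 2: 2·(67+9) − 27 = 125 → (67,125,9)
replace slot 1: 2·(125+9) − 67 = 201 → (201,125,9)

201,125,9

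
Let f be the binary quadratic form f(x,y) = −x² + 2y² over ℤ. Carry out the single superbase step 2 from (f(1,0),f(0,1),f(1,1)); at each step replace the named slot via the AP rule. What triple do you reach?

start (-1,2,1) = (f(1,0),f(0,1),f(1,1))
replace slot 2: 2·((-1)+1) − 2 = -2 → (-1,-2,1)

-1,-2,1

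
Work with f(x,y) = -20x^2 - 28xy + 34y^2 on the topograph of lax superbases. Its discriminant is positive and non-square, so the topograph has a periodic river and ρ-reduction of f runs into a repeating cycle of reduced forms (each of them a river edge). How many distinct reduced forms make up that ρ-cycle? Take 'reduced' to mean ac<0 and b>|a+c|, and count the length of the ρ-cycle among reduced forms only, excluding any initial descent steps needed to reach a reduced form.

D = 3504, ⌊√D⌋ = 59
descent: ρ → (34,28,-20)  [lands on river]
river: ρ → (-20,52,10)
river: ρ → (10,48,-30)
river: ρ → (-30,12,28)
river: ρ → (28,44,-14)
river: ρ → (-14,40,34)
ρ-cycle length = 6 (tail of 1 descent step not counted)

6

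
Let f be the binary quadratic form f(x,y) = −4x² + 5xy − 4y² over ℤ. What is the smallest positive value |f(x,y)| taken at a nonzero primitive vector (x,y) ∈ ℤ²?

translate: b→3 (≡-5 mod 8), so (4,-5,4)→(4,3,3)
flip: (4,3,3)→(3,-3,4)
translate: b→3 (≡-3 mod 6), so (3,-3,4)→(3,3,4)
reduced (well bottom): (3,3,4) with a≤c, −a<b≤a
well minimum |f| = |-3| = 3 (negative-definite)

3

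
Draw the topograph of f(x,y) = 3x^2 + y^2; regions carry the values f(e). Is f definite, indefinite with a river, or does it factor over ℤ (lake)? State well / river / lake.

D = b²−4ac = 0² − 4·3·1 = -12
D < 0 ⇒ definite ⇒ every region one sign ⇒ single well

well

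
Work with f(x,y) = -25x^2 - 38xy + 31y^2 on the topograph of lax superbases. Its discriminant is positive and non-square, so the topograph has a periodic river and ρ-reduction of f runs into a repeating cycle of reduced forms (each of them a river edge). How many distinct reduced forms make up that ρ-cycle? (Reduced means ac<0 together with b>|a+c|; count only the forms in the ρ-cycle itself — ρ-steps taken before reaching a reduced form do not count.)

D = 4544, ⌊√D⌋ = 67
descent: ρ → (31,38,-25)  [lands on river]
river: ρ → (-25,62,7)
river: ρ → (7,64,-16)
river: ρ → (-16,64,7)
river: ρ → (7,62,-25)
river: ρ → (-25,38,31)
river: ρ → (31,24,-32)
river: ρ → (-32,40,23)
river: ρ → (23,52,-20)
river: ρ → (-20,28,47)
river: ρ → (47,66,-1)
river: ρ → (-1,66,47)
river: ρ → (47,28,-20)
river: ρ → (-20,52,23)
river: ρ → (23,40,-32)
river: ρ → (-32,24,31)
ρ-cycle length = 16 (tail of 1 descent step not counted)

16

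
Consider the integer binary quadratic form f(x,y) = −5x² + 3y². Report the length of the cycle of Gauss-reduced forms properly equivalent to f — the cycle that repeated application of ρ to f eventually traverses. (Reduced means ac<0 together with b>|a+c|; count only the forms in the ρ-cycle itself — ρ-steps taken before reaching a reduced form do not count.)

D = 60, ⌊√D⌋ = 7
descent: ρ → (3,6,-2)  [lands on river]
river: ρ → (-2,6,3)
ρ-cycle length = 2 (tail of 1 descent step not counted)

2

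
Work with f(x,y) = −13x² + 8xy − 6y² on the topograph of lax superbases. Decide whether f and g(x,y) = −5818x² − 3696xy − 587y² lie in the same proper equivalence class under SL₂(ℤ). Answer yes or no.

D₁ = -248, D₂ = -248
f is negative-definite; reduce −f:
−f: flip: (13,-8,6)→(6,8,13)
−f: translate: b→-4 (≡8 mod 12), so (6,8,13)→(6,-4,11)
−f: reduced (well bottom): (6,-4,11) with a≤c, −a<b≤a
flip sign back: reduced form of f is (-6,4,-11)
g is negative-definite; reduce −g:
−g: flip: (5818,3696,587)→(587,-3696,5818)
−g: translate: b→-174 (≡-3696 mod 1174), so (587,-3696,5818)→(587,-174,13)
−g: flip: (587,-174,13)→(13,174,587)
−g: translate: b→-8 (≡174 mod 26), so (13,174,587)→(13,-8,6)
−g: flip: (13,-8,6)→(6,8,13)
−g: translate: b→-4 (≡8 mod 12), so (6,8,13)→(6,-4,11)
−g: reduced (well bottom): (6,-4,11) with a≤c, −a<b≤a
flip sign back: reduced form of g is (-6,4,-11)
reduced forms (-6, 4, -11) vs (-6, 4, -11) ⇒ equivalent

yes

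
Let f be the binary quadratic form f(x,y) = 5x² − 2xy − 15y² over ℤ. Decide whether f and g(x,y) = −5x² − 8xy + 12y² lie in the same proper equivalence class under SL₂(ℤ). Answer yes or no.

D₁ = 304, D₂ = 304
river cycle of f (length 12): (5, 8, -12), (-12, 16, 1), (1, 16, -12), (-12, 8, 5), (5, 12, -8), (-8, 4, 9), (9, 14, -3), (-3, 16, 4), (4, 16, -3), (-3, 14, 9), … (2 more)
river cycle of g (length 12): (12, 8, -5), (-5, 12, 8), (8, 4, -9), (-9, 14, 3), (3, 16, -4), (-4, 16, 3), (3, 14, -9), (-9, 4, 8), (8, 12, -5), (-5, 8, 12), … (2 more)
cycles differ ⇒ inequivalent

no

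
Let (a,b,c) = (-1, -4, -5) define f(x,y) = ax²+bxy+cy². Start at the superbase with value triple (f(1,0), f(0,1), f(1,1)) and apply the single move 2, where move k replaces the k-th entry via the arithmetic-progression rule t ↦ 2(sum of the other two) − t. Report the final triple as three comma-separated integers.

start (-1,-5,-10) = (f(1,0),f(0,1),f(1,1))
replace slot 2: 2·((-1)+(-10)) − (-5) = -17 → (-1,-17,-10)

-1,-17,-10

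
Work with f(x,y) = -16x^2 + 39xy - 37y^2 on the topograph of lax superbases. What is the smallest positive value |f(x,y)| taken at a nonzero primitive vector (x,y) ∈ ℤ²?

translate: b→-7 (≡-39 mod 32), so (16,-39,37)→(16,-7,14)
flip: (16,-7,14)→(14,7,16)
reduced (well bottom): (14,7,16) with a≤c, −a<b≤a
well minimum |f| = |-14| = 14 (negative-definite)

14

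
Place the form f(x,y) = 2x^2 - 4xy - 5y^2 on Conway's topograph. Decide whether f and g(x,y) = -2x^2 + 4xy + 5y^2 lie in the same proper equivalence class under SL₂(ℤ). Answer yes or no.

D₁ = 56, D₂ = 56
river cycle of f (length 4): (-5, 4, 2), (2, 4, -5), (-5, 6, 1), (1, 6, -5)
river cycle of g (length 4): (5, 6, -1), (-1, 6, 5), (5, 4, -2), (-2, 4, 5)
cycles differ ⇒ inequivalent

no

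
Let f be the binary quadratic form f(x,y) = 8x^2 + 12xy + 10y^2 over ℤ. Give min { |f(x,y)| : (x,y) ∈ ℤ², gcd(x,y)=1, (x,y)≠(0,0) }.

translate: b→-4 (≡12 mod 16), so (8,12,10)→(8,-4,6)
flip: (8,-4,6)→(6,4,8)
reduced (well bottom): (6,4,8) with a≤c, −a<b≤a
well minimum = a = 6

6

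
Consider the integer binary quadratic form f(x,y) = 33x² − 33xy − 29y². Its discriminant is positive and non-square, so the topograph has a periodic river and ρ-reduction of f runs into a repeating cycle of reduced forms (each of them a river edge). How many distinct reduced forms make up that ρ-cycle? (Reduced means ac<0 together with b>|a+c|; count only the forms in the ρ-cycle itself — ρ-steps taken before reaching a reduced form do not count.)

D = 4917, ⌊√D⌋ = 70
descent: ρ → (-29,33,33)  [lands on river]
river: ρ → (33,33,-29)
river: ρ → (-29,25,37)
river: ρ → (37,49,-17)
river: ρ → (-17,53,31)
river: ρ → (31,9,-39)
river: ρ → (-39,69,1)
river: ρ → (1,69,-39)
river: ρ → (-39,9,31)
river: ρ → (31,53,-17)
river: ρ → (-17,49,37)
river: ρ → (37,25,-29)
ρ-cycle length = 12 (tail of 1 descent step not counted)

12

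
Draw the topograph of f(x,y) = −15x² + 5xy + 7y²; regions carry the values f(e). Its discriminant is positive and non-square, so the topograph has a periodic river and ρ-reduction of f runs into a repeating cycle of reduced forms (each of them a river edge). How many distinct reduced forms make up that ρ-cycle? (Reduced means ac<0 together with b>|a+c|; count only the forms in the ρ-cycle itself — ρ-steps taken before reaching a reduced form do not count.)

D = 445, ⌊√D⌋ = 21
descent: ρ → (7,9,-13)  [lands on river]
river: ρ → (-13,17,3)
river: ρ → (3,19,-7)
river: ρ → (-7,9,13)
river: ρ → (13,17,-3)
river: ρ → (-3,19,7)
ρ-cycle length = 6 (tail of 1 descent step not counted)

6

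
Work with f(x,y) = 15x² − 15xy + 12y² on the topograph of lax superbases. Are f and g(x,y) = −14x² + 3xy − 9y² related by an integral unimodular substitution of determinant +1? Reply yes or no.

D₁ = -495, D₂ = -495
f: translate: b→15 (≡-15 mod 30), so (15,-15,12)→(15,15,12)
f: flip: (15,15,12)→(12,-15,15)
f: translate: b→9 (≡-15 mod 24), so (12,-15,15)→(12,9,12)
f: reduced (well bottom): (12,9,12) with a≤c, −a<b≤a
g is negative-definite; reduce −g:
−g: flip: (14,-3,9)→(9,3,14)
−g: reduced (well bottom): (9,3,14) with a≤c, −a<b≤a
flip sign back: reduced form of g is (-9,-3,-14)
reduced forms (12, 9, 12) vs (-9, -3, -14) ⇒ inequivalent

no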